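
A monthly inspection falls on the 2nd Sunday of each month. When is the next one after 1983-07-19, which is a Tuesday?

July 1983 starts on a Friday; its first Sunday is the 3rd, so the 2nd Sunday is the 10th — 1983-07-10.
That is not after 1983-07-19, so look at August 1983.
August 1983 starts on a Monday; its first Sunday is the 7th, so the 2nd Sunday is the 14th — 1983-08-14.

1983-08-14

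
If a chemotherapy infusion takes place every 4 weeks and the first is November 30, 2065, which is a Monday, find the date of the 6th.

The 6th occurrence is 5 intervals after the first: 5 × 28 = 140 days after November 30, 2065.
November has 30 days — 0 days to the end of November leaves 140.
December has 31 days (109 left).
January has 31 days (78 left).
February has 28 days (50 left).
March has 31 days (19 left).
19 days into April → April 19, 2066.

April 19, 2066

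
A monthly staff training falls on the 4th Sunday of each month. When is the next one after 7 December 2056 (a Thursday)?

24 December 2056

December 2056 starts on a Friday; its first Sunday is the 3rd, so the 4th Sunday is the 24th — 24 December 2056.
24 December 2056 is after 7 December 2056, so that is the next one.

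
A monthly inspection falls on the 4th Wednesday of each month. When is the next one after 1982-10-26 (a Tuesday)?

1982-10-27

October 1982 starts on a Friday; its first Wednesday is the 6th, so the 4th Wednesday is the 27th — 1982-10-27.
1982-10-27 is after 1982-10-26, so that is the next one.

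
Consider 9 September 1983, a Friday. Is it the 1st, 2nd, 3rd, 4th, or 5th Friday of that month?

2nd

Day 9 falls in week ⌈9/7⌉ of the month.
Days 1–7 hold the 1st Friday, 8–14 the 2nd, 15–21 the 3rd, 22–28 the 4th, 29–31 the 5th.
9 is in the range for the 2nd.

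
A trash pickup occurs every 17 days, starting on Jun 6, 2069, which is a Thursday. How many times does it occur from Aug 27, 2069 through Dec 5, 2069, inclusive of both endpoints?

Occurrences land 17·i days after Jun 6, 2069 for i = 0, 1, 2, …
Aug 27, 2069 is 82 days after the start; 82 ÷ 17 = 4 remainder 14; since the remainder is 14, round up to i = 5. First occurrence in the window: #6 on Aug 30, 2069 (5×17 = 85 days in).
Dec 5, 2069 is 182 days after the start; 182 ÷ 17 = 10 remainder 12. Last occurrence in the window: #11 on Nov 23, 2069.
Occurrences #6 through #11: 6 in total.

6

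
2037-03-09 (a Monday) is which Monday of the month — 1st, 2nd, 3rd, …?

2nd

Day 9 falls in week ⌈9/7⌉ of the month.
Days 1–7 hold the 1st Monday, 8–14 the 2nd, 15–21 the 3rd, 22–28 the 4th, 29–31 the 5th.
9 is in the range for the 2nd.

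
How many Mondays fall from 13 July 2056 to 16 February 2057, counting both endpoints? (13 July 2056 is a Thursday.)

13 July 2056 is a Thursday; the first Monday on or after it is 17 July 2056 (4 days later).
From 17 July 2056 to 16 February 2057: 14 + 31 + 30 + 31 + 30 + 31 + 31 + 16 = 214 days (rest of July, August, September, October, November, December, January, February).
214 ÷ 7 = 30 full weeks with remainder 4, so 30 more Mondays after the first → 31.

31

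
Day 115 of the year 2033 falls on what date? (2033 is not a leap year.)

25 April 2033

January has 31 days (115 − 31 = 84 remain).
February has 28 days (84 − 28 = 56 remain).
March has 31 days (56 − 31 = 25 remain).
25 into April → April 25.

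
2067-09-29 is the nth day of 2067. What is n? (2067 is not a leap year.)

Days in months before September: 31 + 28 + 31 + 30 + 31 + 30 + 31 + 31 = 243.
Plus 29 days into September → day 272.

272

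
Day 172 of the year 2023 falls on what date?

Jan has 31 days (172 − 31 = 141 remain).
Feb has 28 days (141 − 28 = 113 remain).
Mar has 31 days (113 − 31 = 82 remain).
Apr has 30 days (82 − 30 = 52 remain).
May has 31 days (52 − 31 = 21 remain).
21 into Jun → Jun 21.

Jun 21, 2023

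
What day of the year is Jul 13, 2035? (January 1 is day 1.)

194

Days in months before Jul: 31 + 28 + 31 + 30 + 31 + 30 = 181.
Plus 13 days into Jul → day 194.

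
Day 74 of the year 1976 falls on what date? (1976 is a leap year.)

Jan has 31 days (74 − 31 = 43 remain).
Feb has 29 days (43 − 29 = 14 remain).
14 into Mar → Mar 14.

Mar 14, 1976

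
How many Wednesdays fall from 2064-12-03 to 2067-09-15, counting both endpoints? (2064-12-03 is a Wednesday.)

2064-12-03 is a Wednesday; the first Wednesday on or after it is 2064-12-03.
From 2064-12-03 to 2067-09-15: 28 + 365 + 365 + 258 = 1016 days (rest of 2064, 2065, 2066, to 2067-09-15 in 2067).
1016 ÷ 7 = 145 full weeks with remainder 1, so 145 more Wednesdays after the first → 146.

146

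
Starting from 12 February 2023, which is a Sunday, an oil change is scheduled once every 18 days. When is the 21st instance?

The 21st occurrence is 20 intervals after the first: 20 × 18 = 360 days after 12 February 2023.
February has 28 days — 16 days to the end of February leaves 344.
March has 31 days (313 left).
April has 30 days (283 left).
May has 31 days (252 left).
June has 30 days (222 left).
July has 31 days (191 left).
August has 31 days (160 left).
September has 30 days (130 left).
October has 31 days (99 left).
November has 30 days (69 left).
December has 31 days (38 left).
January has 31 days (7 left).
7 days into February → 7 February 2024.

7 February 2024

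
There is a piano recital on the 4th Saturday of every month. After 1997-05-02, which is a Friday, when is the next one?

1997-05-24

May 1997 starts on a Thursday; its first Saturday is the 3rd, so the 4th Saturday is the 24th — 1997-05-24.
1997-05-24 is after 1997-05-02, so that is the next one.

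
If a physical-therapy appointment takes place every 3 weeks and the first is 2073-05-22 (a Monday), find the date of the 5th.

The 5th occurrence is 4 intervals after the first: 4 × 21 = 84 days after 2073-05-22.
May has 31 days — 9 days to the end of May leaves 75.
June has 30 days (45 left).
July has 31 days (14 left).
14 days into August → 2073-08-14.

2073-08-14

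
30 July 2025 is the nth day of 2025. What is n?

211

Days in months before July: 31 + 28 + 31 + 30 + 31 + 30 = 181.
Plus 30 days into July → day 211.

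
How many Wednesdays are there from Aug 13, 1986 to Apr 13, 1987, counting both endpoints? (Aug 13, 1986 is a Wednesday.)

Aug 13, 1986 is a Wednesday; the first Wednesday on or after it is Aug 13, 1986.
From Aug 13, 1986 to Apr 13, 1987: 18 + 30 + 31 + 30 + 31 + 31 + 28 + 31 + 13 = 243 days (rest of Aug, Sep, Oct, Nov, Dec, Jan, Feb, Mar, Apr).
243 ÷ 7 = 34 full weeks with remainder 5, so 34 more Wednesdays after the first → 35.

35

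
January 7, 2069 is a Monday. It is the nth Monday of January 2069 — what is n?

1st

Day 7 falls in week ⌈7/7⌉ of the month.
Days 1–7 hold the 1st Monday, 8–14 the 2nd, 15–21 the 3rd, 22–28 the 4th, 29–31 the 5th.
7 is in the range for the 1st.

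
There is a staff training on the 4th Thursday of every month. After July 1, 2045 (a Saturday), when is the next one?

July 2045 starts on a Saturday; its first Thursday is the 6th, so the 4th Thursday is the 27th — July 27, 2045.
July 27, 2045 is after July 1, 2045, so that is the next one.

July 27, 2045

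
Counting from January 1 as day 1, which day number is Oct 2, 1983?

275

Days in months before Oct: 31 + 28 + 31 + 30 + 31 + 30 + 31 + 31 + 30 = 273.
Plus 2 days into Oct → day 275.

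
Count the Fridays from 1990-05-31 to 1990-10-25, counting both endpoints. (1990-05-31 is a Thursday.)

21

1990-05-31 is a Thursday; the first Friday on or after it is 1990-06-01 (1 day later).
From 1990-06-01 to 1990-10-25: 29 + 31 + 31 + 30 + 25 = 146 days (rest of June, July, August, September, October).
146 ÷ 7 = 20 full weeks with remainder 6, so 20 more Fridays after the first → 21.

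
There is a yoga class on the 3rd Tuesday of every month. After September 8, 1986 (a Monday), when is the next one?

September 16, 1986

September 1986 starts on a Monday; its first Tuesday is the 2nd, so the 3rd Tuesday is the 16th — September 16, 1986.
September 16, 1986 is after September 8, 1986, so that is the next one.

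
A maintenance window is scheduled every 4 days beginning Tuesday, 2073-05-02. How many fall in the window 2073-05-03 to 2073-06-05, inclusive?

Occurrences land 4·i days after 2073-05-02 for i = 0, 1, 2, …
2073-05-03 is 1 day after the start; 1 ÷ 4 = 0 remainder 1; since the remainder is 1, round up to i = 1. First occurrence in the window: #2 on 2073-05-06 (1×4 = 4 days in).
2073-06-05 is 34 days after the start; 34 ÷ 4 = 8 remainder 2. Last occurrence in the window: #9 on 2073-06-03.
Occurrences #2 through #9: 8 in total.

8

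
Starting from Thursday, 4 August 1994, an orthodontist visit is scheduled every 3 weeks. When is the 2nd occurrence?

25 August 1994

The 2nd occurrence is 1 interval after the first: 1 × 21 = 21 days after 4 August 1994.
21 days later is 25 August 1994.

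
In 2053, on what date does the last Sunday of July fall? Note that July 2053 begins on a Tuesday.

July 2053 begins on a Tuesday, so the first Sunday is July 6 (5 days later).
July 2053 has 31 days. Adding weeks: 6, 13, 20, 27 — the last one ≤ 31 is the 27th.

July 27, 2053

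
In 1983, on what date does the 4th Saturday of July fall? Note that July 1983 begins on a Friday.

July 1983 begins on a Friday, so the first Saturday is July 2 (1 day later).
The 4th Saturday is 3 weeks later: 2 + 21 = 23.

1983-07-23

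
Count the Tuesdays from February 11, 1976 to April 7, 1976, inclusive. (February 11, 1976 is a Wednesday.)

February 11, 1976 is a Wednesday; the first Tuesday on or after it is February 17, 1976 (6 days later).
From February 17, 1976 to April 7, 1976: 12 + 31 + 7 = 50 days (rest of February, March, April).
50 ÷ 7 = 7 full weeks with remainder 1, so 7 more Tuesdays after the first → 8.

8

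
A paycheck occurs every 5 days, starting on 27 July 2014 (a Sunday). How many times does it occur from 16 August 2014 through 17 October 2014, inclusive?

13

Occurrences land 5·i days after 27 July 2014 for i = 0, 1, 2, …
16 August 2014 is 20 days after the start; 20 ÷ 5 = 4 remainder 0. First occurrence in the window: #5 on 16 August 2014 (4×5 = 20 days in).
17 October 2014 is 82 days after the start; 82 ÷ 5 = 16 remainder 2. Last occurrence in the window: #17 on 15 October 2014.
Occurrences #5 through #17: 13 in total.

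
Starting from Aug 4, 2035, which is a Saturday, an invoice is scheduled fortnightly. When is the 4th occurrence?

The 4th occurrence is 3 intervals after the first: 3 × 14 = 42 days after Aug 4, 2035.
Aug has 31 days — 27 days to the end of Aug leaves 15.
15 days into Sep → Sep 15, 2035.

Sep 15, 2035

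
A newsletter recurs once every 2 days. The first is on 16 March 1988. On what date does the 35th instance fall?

23 May 1988

The 35th occurrence is 34 intervals after the first: 34 × 2 = 68 days after 16 March 1988.
March has 31 days — 15 days to the end of March leaves 53.
April has 30 days (23 left).
23 days into May → 23 May 1988.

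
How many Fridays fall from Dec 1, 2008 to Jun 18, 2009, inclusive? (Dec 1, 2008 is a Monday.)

Dec 1, 2008 is a Monday; the first Friday on or after it is Dec 5, 2008 (4 days later).
From Dec 5, 2008 to Jun 18, 2009: 26 + 31 + 28 + 31 + 30 + 31 + 18 = 195 days (rest of Dec, Jan, Feb, Mar, Apr, May, Jun).
195 ÷ 7 = 27 full weeks with remainder 6, so 27 more Fridays after the first → 28.

28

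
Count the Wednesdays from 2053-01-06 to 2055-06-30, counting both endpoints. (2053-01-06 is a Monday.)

2053-01-06 is a Monday; the first Wednesday on or after it is 2053-01-08 (2 days later).
From 2053-01-08 to 2055-06-30: 357 + 365 + 181 = 903 days (rest of 2053, 2054, to 2055-06-30 in 2055).
903 ÷ 7 = 129 full weeks with remainder 0, so 129 more Wednesdays after the first → 130.

130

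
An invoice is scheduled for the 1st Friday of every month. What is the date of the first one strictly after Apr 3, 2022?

May 6, 2022

Apr 2022 starts on a Friday, so its 1st Friday is Apr 1, 2022.
That is not after Apr 3, 2022, so look at May 2022.
May 2022 starts on a Sunday, so its 1st Friday is May 6, 2022 (5 days in).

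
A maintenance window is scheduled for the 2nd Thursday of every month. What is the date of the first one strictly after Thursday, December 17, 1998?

January 14, 1999

December 1998 starts on a Tuesday; its first Thursday is the 3rd, so the 2nd Thursday is the 10th — December 10, 1998.
That is not after December 17, 1998, so look at January 1999.
January 1999 starts on a Friday; its first Thursday is the 7th, so the 2nd Thursday is the 14th — January 14, 1999.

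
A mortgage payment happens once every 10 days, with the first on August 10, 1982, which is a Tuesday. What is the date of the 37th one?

August 5, 1983

The 37th occurrence is 36 intervals after the first: 36 × 10 = 360 days after August 10, 1982.
August has 31 days — 21 days to the end of August leaves 339.
September has 30 days (309 left).
October has 31 days (278 left).
November has 30 days (248 left).
December has 31 days (217 left).
January has 31 days (186 left).
February has 28 days (158 left).
March has 31 days (127 left).
April has 30 days (97 left).
May has 31 days (66 left).
June has 30 days (36 left).
July has 31 days (5 left).
5 days into August → August 5, 1983.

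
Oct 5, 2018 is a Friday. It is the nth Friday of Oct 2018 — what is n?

Day 5 falls in week ⌈5/7⌉ of the month.
Days 1–7 hold the 1st Friday, 8–14 the 2nd, 15–21 the 3rd, 22–28 the 4th, 29–31 the 5th.
5 is in the range for the 1st.

1st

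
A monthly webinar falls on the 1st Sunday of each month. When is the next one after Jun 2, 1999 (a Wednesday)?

Jun 6, 1999

Jun 1999 starts on a Tuesday, so its 1st Sunday is Jun 6, 1999 (5 days in).
Jun 6, 1999 is after Jun 2, 1999, so that is the next one.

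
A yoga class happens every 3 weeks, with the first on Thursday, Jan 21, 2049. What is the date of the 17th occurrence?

The 17th occurrence is 16 intervals after the first: 16 × 21 = 336 days after Jan 21, 2049.
Jan has 31 days — 10 days to the end of Jan leaves 326.
Feb has 28 days (298 left).
Mar has 31 days (267 left).
Apr has 30 days (237 left).
May has 31 days (206 left).
Jun has 30 days (176 left).
Jul has 31 days (145 left).
Aug has 31 days (114 left).
Sep has 30 days (84 left).
Oct has 31 days (53 left).
Nov has 30 days (23 left).
23 days into Dec → Dec 23, 2049.

Dec 23, 2049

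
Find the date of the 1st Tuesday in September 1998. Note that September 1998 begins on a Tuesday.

September 1998 begins on a Tuesday, so the first Tuesday is September 1.

1998-09-01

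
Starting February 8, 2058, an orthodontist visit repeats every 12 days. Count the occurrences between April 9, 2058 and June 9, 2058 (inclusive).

6

Occurrences land 12·i days after February 8, 2058 for i = 0, 1, 2, …
April 9, 2058 is 60 days after the start; 60 ÷ 12 = 5 remainder 0. First occurrence in the window: #6 on April 9, 2058 (5×12 = 60 days in).
June 9, 2058 is 121 days after the start; 121 ÷ 12 = 10 remainder 1. Last occurrence in the window: #11 on June 8, 2058.
Occurrences #6 through #11: 6 in total.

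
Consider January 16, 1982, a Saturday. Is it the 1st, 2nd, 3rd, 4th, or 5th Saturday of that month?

Day 16 falls in week ⌈16/7⌉ of the month.
Days 1–7 hold the 1st Saturday, 8–14 the 2nd, 15–21 the 3rd, 22–28 the 4th, 29–31 the 5th.
16 is in the range for the 3rd.

3rd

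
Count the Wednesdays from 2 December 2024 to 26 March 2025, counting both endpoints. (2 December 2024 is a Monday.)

2 December 2024 is a Monday; the first Wednesday on or after it is 4 December 2024 (2 days later).
From 4 December 2024 to 26 March 2025: 27 + 31 + 28 + 26 = 112 days (rest of December, January, February, March).
112 ÷ 7 = 16 full weeks with remainder 0, so 16 more Wednesdays after the first → 17.

17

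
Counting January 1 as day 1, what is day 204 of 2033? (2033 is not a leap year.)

January has 31 days (204 − 31 = 173 remain).
February has 28 days (173 − 28 = 145 remain).
March has 31 days (145 − 31 = 114 remain).
April has 30 days (114 − 30 = 84 remain).
May has 31 days (84 − 31 = 53 remain).
June has 30 days (53 − 30 = 23 remain).
23 into July → July 23.

July 23, 2033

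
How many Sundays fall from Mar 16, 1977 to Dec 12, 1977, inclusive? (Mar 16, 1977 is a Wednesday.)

39

Mar 16, 1977 is a Wednesday; the first Sunday on or after it is Mar 20, 1977 (4 days later).
From Mar 20, 1977 to Dec 12, 1977: 11 + 30 + 31 + 30 + 31 + 31 + 30 + 31 + 30 + 12 = 267 days (rest of Mar, Apr, May, Jun, Jul, Aug, Sep, Oct, Nov, Dec).
267 ÷ 7 = 38 full weeks with remainder 1, so 38 more Sundays after the first → 39.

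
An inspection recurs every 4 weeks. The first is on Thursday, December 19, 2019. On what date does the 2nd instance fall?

January 16, 2020

The 2nd occurrence is 1 interval after the first: 1 × 28 = 28 days after December 19, 2019.
December has 31 days — 12 days to the end of December leaves 16.
16 days into January → January 16, 2020.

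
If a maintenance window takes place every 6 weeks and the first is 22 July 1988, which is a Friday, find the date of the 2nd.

The 2nd occurrence is 1 interval after the first: 1 × 42 = 42 days after 22 July 1988.
July has 31 days — 9 days to the end of July leaves 33.
August has 31 days (2 left).
2 days into September → 2 September 1988.

2 September 1988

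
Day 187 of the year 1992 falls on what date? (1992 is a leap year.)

Jul 5, 1992

Jan has 31 days (187 − 31 = 156 remain).
Feb has 29 days (156 − 29 = 127 remain).
Mar has 31 days (127 − 31 = 96 remain).
Apr has 30 days (96 − 30 = 66 remain).
May has 31 days (66 − 31 = 35 remain).
Jun has 30 days (35 − 30 = 5 remain).
5 into Jul → Jul 5.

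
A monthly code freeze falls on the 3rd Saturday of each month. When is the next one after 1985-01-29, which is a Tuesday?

January 1985 starts on a Tuesday; its first Saturday is the 5th, so the 3rd Saturday is the 19th — 1985-01-19.
That is not after 1985-01-29, so look at February 1985.
February 1985 starts on a Friday; its first Saturday is the 2nd, so the 3rd Saturday is the 16th — 1985-02-16.

1985-02-16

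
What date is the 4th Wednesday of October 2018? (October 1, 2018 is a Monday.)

October 2018 begins on a Monday, so the first Wednesday is October 3 (2 days later).
The 4th Wednesday is 3 weeks later: 3 + 21 = 24.

2018-10-24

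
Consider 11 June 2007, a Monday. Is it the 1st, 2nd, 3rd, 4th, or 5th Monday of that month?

2nd

Day 11 falls in week ⌈11/7⌉ of the month.
Days 1–7 hold the 1st Monday, 8–14 the 2nd, 15–21 the 3rd, 22–28 the 4th, 29–31 the 5th.
11 is in the range for the 2nd.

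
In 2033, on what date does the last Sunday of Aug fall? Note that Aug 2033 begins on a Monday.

Aug 2033 begins on a Monday, so the first Sunday is Aug 7 (6 days later).
Aug 2033 has 31 days. Adding weeks: 7, 14, 21, 28 — the last one ≤ 31 is the 28th.

Aug 28, 2033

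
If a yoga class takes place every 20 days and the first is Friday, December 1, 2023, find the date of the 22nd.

January 24, 2025

The 22nd occurrence is 21 intervals after the first: 21 × 20 = 420 days after December 1, 2023.
December has 31 days — 30 days to the end of December leaves 390.
January has 31 days (359 left).
February has 29 days (330 left).
March has 31 days (299 left).
April has 30 days (269 left).
May has 31 days (238 left).
June has 30 days (208 left).
July has 31 days (177 left).
August has 31 days (146 left).
September has 30 days (116 left).
October has 31 days (85 left).
November has 30 days (55 left).
December has 31 days (24 left).
24 days into January → January 24, 2025.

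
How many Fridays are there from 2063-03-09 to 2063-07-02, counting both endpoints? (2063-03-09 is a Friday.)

17

2063-03-09 is a Friday; the first Friday on or after it is 2063-03-09.
From 2063-03-09 to 2063-07-02: 22 + 30 + 31 + 30 + 2 = 115 days (rest of March, April, May, June, July).
115 ÷ 7 = 16 full weeks with remainder 3, so 16 more Fridays after the first → 17.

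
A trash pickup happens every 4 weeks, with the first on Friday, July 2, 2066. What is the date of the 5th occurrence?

October 22, 2066

The 5th occurrence is 4 intervals after the first: 4 × 28 = 112 days after July 2, 2066.
July has 31 days — 29 days to the end of July leaves 83.
August has 31 days (52 left).
September has 30 days (22 left).
22 days into October → October 22, 2066.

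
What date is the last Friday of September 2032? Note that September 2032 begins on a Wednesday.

September 2032 begins on a Wednesday, so the first Friday is September 3 (2 days later).
September 2032 has 30 days. Adding weeks: 3, 10, 17, 24 — the last one ≤ 30 is the 24th.

24 September 2032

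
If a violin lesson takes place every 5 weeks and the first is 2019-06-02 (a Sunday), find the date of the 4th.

2019-09-15

The 4th occurrence is 3 intervals after the first: 3 × 35 = 105 days after 2019-06-02.
June has 30 days — 28 days to the end of June leaves 77.
July has 31 days (46 left).
August has 31 days (15 left).
15 days into September → 2019-09-15.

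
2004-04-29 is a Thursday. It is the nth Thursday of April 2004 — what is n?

5th

Day 29 falls in week ⌈29/7⌉ of the month.
Days 1–7 hold the 1st Thursday, 8–14 the 2nd, 15–21 the 3rd, 22–28 the 4th, 29–31 the 5th.
29 is in the range for the 5th.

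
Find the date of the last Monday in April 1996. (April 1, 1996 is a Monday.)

29 April 1996

April 1996 begins on a Monday, so the first Monday is April 1.
April 1996 has 30 days. Adding weeks: 1, 8, 15, 22, 29 — the last one ≤ 30 is the 29th.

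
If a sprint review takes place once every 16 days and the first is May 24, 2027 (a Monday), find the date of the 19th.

March 7, 2028

The 19th occurrence is 18 intervals after the first: 18 × 16 = 288 days after May 24, 2027.
May has 31 days — 7 days to the end of May leaves 281.
June has 30 days (251 left).
July has 31 days (220 left).
August has 31 days (189 left).
September has 30 days (159 left).
October has 31 days (128 left).
November has 30 days (98 left).
December has 31 days (67 left).
January has 31 days (36 left).
February has 29 days (7 left).
7 days into March → March 7, 2028.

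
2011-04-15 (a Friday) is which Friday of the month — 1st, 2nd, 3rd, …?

Day 15 falls in week ⌈15/7⌉ of the month.
Days 1–7 hold the 1st Friday, 8–14 the 2nd, 15–21 the 3rd, 22–28 the 4th, 29–31 the 5th.
15 is in the range for the 3rd.

3rd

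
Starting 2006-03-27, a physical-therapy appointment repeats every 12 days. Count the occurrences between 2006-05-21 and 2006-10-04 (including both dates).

11

Occurrences land 12·i days after 2006-03-27 for i = 0, 1, 2, …
2006-05-21 is 55 days after the start; 55 ÷ 12 = 4 remainder 7; since the remainder is 7, round up to i = 5. First occurrence in the window: #6 on 2006-05-26 (5×12 = 60 days in).
2006-10-04 is 191 days after the start; 191 ÷ 12 = 15 remainder 11. Last occurrence in the window: #16 on 2006-09-23.
Occurrences #6 through #16: 11 in total.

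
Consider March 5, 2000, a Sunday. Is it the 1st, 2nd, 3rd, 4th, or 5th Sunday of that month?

Day 5 falls in week ⌈5/7⌉ of the month.
Days 1–7 hold the 1st Sunday, 8–14 the 2nd, 15–21 the 3rd, 22–28 the 4th, 29–31 the 5th.
5 is in the range for the 1st.

1st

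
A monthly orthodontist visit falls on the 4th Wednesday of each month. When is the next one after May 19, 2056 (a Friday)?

May 2056 starts on a Monday; its first Wednesday is the 3rd, so the 4th Wednesday is the 24th — May 24, 2056.
May 24, 2056 is after May 19, 2056, so that is the next one.

May 24, 2056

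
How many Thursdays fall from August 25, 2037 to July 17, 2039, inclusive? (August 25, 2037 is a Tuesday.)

August 25, 2037 is a Tuesday; the first Thursday on or after it is August 27, 2037 (2 days later).
From August 27, 2037 to July 17, 2039: 126 + 365 + 198 = 689 days (rest of 2037, 2038, to July 17, 2039 in 2039).
689 ÷ 7 = 98 full weeks with remainder 3, so 98 more Thursdays after the first → 99.

99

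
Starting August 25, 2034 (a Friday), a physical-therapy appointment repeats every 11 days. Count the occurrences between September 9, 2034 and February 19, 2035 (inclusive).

15

Occurrences land 11·i days after August 25, 2034 for i = 0, 1, 2, …
September 9, 2034 is 15 days after the start; 15 ÷ 11 = 1 remainder 4; since the remainder is 4, round up to i = 2. First occurrence in the window: #3 on September 16, 2034 (2×11 = 22 days in).
February 19, 2035 is 178 days after the start; 178 ÷ 11 = 16 remainder 2. Last occurrence in the window: #17 on February 17, 2035.
Occurrences #3 through #17: 15 in total.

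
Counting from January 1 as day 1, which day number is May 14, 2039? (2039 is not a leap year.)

Days in months before May: 31 + 28 + 31 + 30 = 120.
Plus 14 days into May → day 134.

134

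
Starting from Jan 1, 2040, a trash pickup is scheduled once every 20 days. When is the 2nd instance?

Jan 21, 2040

The 2nd occurrence is 1 interval after the first: 1 × 20 = 20 days after Jan 1, 2040.
20 days later is Jan 21, 2040.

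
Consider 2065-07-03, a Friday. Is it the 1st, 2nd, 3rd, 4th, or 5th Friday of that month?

Day 3 falls in week ⌈3/7⌉ of the month.
Days 1–7 hold the 1st Friday, 8–14 the 2nd, 15–21 the 3rd, 22–28 the 4th, 29–31 the 5th.
3 is in the range for the 1st.

1st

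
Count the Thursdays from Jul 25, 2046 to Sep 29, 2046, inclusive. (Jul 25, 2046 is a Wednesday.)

Jul 25, 2046 is a Wednesday; the first Thursday on or after it is Jul 26, 2046 (1 day later).
From Jul 26, 2046 to Sep 29, 2046: 5 + 31 + 29 = 65 days (rest of Jul, Aug, Sep).
65 ÷ 7 = 9 full weeks with remainder 2, so 9 more Thursdays after the first → 10.

10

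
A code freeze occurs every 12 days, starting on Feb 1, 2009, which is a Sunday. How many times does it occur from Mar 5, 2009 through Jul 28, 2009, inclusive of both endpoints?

12

Occurrences land 12·i days after Feb 1, 2009 for i = 0, 1, 2, …
Mar 5, 2009 is 32 days after the start; 32 ÷ 12 = 2 remainder 8; since the remainder is 8, round up to i = 3. First occurrence in the window: #4 on Mar 9, 2009 (3×12 = 36 days in).
Jul 28, 2009 is 177 days after the start; 177 ÷ 12 = 14 remainder 9. Last occurrence in the window: #15 on Jul 19, 2009.
Occurrences #4 through #15: 12 in total.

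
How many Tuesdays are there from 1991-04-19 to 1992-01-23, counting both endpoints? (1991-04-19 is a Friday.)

40

1991-04-19 is a Friday; the first Tuesday on or after it is 1991-04-23 (4 days later).
From 1991-04-23 to 1992-01-23: 7 + 31 + 30 + 31 + 31 + 30 + 31 + 30 + 31 + 23 = 275 days (rest of April, May, June, July, August, September, October, November, December, January).
275 ÷ 7 = 39 full weeks with remainder 2, so 39 more Tuesdays after the first → 40.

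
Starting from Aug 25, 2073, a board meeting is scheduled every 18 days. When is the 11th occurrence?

The 11th occurrence is 10 intervals after the first: 10 × 18 = 180 days after Aug 25, 2073.
Aug has 31 days — 6 days to the end of Aug leaves 174.
Sep has 30 days (144 left).
Oct has 31 days (113 left).
Nov has 30 days (83 left).
Dec has 31 days (52 left).
Jan has 31 days (21 left).
21 days into Feb → Feb 21, 2074.

Feb 21, 2074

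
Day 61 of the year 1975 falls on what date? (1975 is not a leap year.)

January has 31 days (61 − 31 = 30 remain).
February has 28 days (30 − 28 = 2 remain).
2 into March → March 2.

2 March 1975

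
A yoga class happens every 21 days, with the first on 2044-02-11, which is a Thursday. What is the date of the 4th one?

2044-04-14

The 4th occurrence is 3 intervals after the first: 3 × 21 = 63 days after 2044-02-11.
February has 29 days — 18 days to the end of February leaves 45.
March has 31 days (14 left).
14 days into April → 2044-04-14.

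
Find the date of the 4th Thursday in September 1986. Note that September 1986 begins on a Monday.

September 25, 1986

September 1986 begins on a Monday, so the first Thursday is September 4 (3 days later).
The 4th Thursday is 3 weeks later: 4 + 21 = 25.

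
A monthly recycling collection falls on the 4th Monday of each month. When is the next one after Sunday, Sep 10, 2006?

Sep 25, 2006

Sep 2006 starts on a Friday; its first Monday is the 4th, so the 4th Monday is the 25th — Sep 25, 2006.
Sep 25, 2006 is after Sep 10, 2006, so that is the next one.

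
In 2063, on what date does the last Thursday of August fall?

30 August 2063

August 2063 begins on a Wednesday, so the first Thursday is August 2 (1 day later).
August 2063 has 31 days. Adding weeks: 2, 9, 16, 23, 30 — the last one ≤ 31 is the 30th.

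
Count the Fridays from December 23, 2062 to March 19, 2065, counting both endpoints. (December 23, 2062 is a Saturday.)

116

December 23, 2062 is a Saturday; the first Friday on or after it is December 29, 2062 (6 days later).
From December 29, 2062 to March 19, 2065: 2 + 365 + 366 + 78 = 811 days (rest of 2062, 2063, 2064, to March 19, 2065 in 2065).
811 ÷ 7 = 115 full weeks with remainder 6, so 115 more Fridays after the first → 116.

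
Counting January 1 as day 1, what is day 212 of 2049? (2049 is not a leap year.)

Jul 31, 2049

Jan has 31 days (212 − 31 = 181 remain).
Feb has 28 days (181 − 28 = 153 remain).
Mar has 31 days (153 − 31 = 122 remain).
Apr has 30 days (122 − 30 = 92 remain).
May has 31 days (92 − 31 = 61 remain).
Jun has 30 days (61 − 30 = 31 remain).
31 into Jul → Jul 31.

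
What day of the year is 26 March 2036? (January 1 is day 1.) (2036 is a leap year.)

Days in months before March: 31 + 29 = 60.
Plus 26 days into March → day 86.

86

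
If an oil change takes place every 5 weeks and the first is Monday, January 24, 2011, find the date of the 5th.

The 5th occurrence is 4 intervals after the first: 4 × 35 = 140 days after January 24, 2011.
January has 31 days — 7 days to the end of January leaves 133.
February has 28 days (105 left).
March has 31 days (74 left).
April has 30 days (44 left).
May has 31 days (13 left).
13 days into June → June 13, 2011.

June 13, 2011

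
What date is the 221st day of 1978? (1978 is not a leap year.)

January has 31 days (221 − 31 = 190 remain).
February has 28 days (190 − 28 = 162 remain).
March has 31 days (162 − 31 = 131 remain).
April has 30 days (131 − 30 = 101 remain).
May has 31 days (101 − 31 = 70 remain).
June has 30 days (70 − 30 = 40 remain).
July has 31 days (40 − 31 = 9 remain).
9 into August → August 9.

9 August 1978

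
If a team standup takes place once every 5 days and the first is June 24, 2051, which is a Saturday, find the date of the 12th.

The 12th occurrence is 11 intervals after the first: 11 × 5 = 55 days after June 24, 2051.
June has 30 days — 6 days to the end of June leaves 49.
July has 31 days (18 left).
18 days into August → August 18, 2051.

August 18, 2051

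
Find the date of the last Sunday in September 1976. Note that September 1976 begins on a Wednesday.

1976-09-26

September 1976 begins on a Wednesday, so the first Sunday is September 5 (4 days later).
September 1976 has 30 days. Adding weeks: 5, 12, 19, 26 — the last one ≤ 30 is the 26th.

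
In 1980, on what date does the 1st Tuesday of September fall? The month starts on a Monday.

September 1980 begins on a Monday, so the first Tuesday is September 2 (1 day later).

1980-09-02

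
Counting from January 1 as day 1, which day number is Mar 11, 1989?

Days in months before Mar: 31 + 28 = 59.
Plus 11 days into Mar → day 70.

70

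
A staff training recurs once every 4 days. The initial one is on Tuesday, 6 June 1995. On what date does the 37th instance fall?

28 October 1995

The 37th occurrence is 36 intervals after the first: 36 × 4 = 144 days after 6 June 1995.
June has 30 days — 24 days to the end of June leaves 120.
July has 31 days (89 left).
August has 31 days (58 left).
September has 30 days (28 left).
28 days into October → 28 October 1995.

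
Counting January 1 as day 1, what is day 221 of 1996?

January has 31 days (221 − 31 = 190 remain).
February has 29 days (190 − 29 = 161 remain).
March has 31 days (161 − 31 = 130 remain).
April has 30 days (130 − 30 = 100 remain).
May has 31 days (100 − 31 = 69 remain).
June has 30 days (69 − 30 = 39 remain).
July has 31 days (39 − 31 = 8 remain).
8 into August → August 8.

1996-08-08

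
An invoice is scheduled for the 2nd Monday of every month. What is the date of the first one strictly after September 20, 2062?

October 9, 2062

September 2062 starts on a Friday; its first Monday is the 4th, so the 2nd Monday is the 11th — September 11, 2062.
That is not after September 20, 2062, so look at October 2062.
October 2062 starts on a Sunday; its first Monday is the 2nd, so the 2nd Monday is the 9th — October 9, 2062.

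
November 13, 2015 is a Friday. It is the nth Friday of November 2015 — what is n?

2nd

Day 13 falls in week ⌈13/7⌉ of the month.
Days 1–7 hold the 1st Friday, 8–14 the 2nd, 15–21 the 3rd, 22–28 the 4th, 29–31 the 5th.
13 is in the range for the 2nd.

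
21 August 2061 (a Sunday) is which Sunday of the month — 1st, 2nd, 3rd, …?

3rd

Day 21 falls in week ⌈21/7⌉ of the month.
Days 1–7 hold the 1st Sunday, 8–14 the 2nd, 15–21 the 3rd, 22–28 the 4th, 29–31 the 5th.
21 is in the range for the 3rd.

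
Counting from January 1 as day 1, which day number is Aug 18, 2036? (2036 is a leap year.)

Days in months before Aug: 31 + 29 + 31 + 30 + 31 + 30 + 31 = 213.
Plus 18 days into Aug → day 231.

231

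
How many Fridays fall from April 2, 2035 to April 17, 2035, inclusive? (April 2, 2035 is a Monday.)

April 2, 2035 is a Monday; the first Friday on or after it is April 6, 2035 (4 days later).
From April 6, 2035 to April 17, 2035 is 17 − 6 = 11 days.
11 ÷ 7 = 1 full weeks with remainder 4, so 1 more Fridays after the first → 2.

2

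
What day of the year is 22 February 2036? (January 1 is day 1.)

Days in months before February: 31 = 31.
Plus 22 days into February → day 53.

53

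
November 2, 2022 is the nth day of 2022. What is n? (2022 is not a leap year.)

306

Days in months before November: 31 + 28 + 31 + 30 + 31 + 30 + 31 + 31 + 30 + 31 = 304.
Plus 2 days into November → day 306.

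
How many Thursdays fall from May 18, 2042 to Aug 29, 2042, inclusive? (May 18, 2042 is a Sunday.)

15

May 18, 2042 is a Sunday; the first Thursday on or after it is May 22, 2042 (4 days later).
From May 22, 2042 to Aug 29, 2042: 9 + 30 + 31 + 29 = 99 days (rest of May, Jun, Jul, Aug).
99 ÷ 7 = 14 full weeks with remainder 1, so 14 more Thursdays after the first → 15.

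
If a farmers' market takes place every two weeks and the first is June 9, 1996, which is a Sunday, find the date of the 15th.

The 15th occurrence is 14 intervals after the first: 14 × 14 = 196 days after June 9, 1996.
June has 30 days — 21 days to the end of June leaves 175.
July has 31 days (144 left).
August has 31 days (113 left).
September has 30 days (83 left).
October has 31 days (52 left).
November has 30 days (22 left).
22 days into December → December 22, 1996.

December 22, 1996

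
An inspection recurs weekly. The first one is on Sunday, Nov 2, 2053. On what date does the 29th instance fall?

The 29th occurrence is 28 intervals after the first: 28 × 7 = 196 days after Nov 2, 2053.
Nov has 30 days — 28 days to the end of Nov leaves 168.
Dec has 31 days (137 left).
Jan has 31 days (106 left).
Feb has 28 days (78 left).
Mar has 31 days (47 left).
Apr has 30 days (17 left).
17 days into May → May 17, 2054.

May 17, 2054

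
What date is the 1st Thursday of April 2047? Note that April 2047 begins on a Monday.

April 2047 begins on a Monday, so the first Thursday is April 4 (3 days later).

2047-04-04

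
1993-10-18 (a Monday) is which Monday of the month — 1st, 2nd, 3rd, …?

Day 18 falls in week ⌈18/7⌉ of the month.
Days 1–7 hold the 1st Monday, 8–14 the 2nd, 15–21 the 3rd, 22–28 the 4th, 29–31 the 5th.
18 is in the range for the 3rd.

3rd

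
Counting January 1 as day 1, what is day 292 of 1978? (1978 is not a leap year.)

October 19, 1978

January has 31 days (292 − 31 = 261 remain).
February has 28 days (261 − 28 = 233 remain).
March has 31 days (233 − 31 = 202 remain).
April has 30 days (202 − 30 = 172 remain).
May has 31 days (172 − 31 = 141 remain).
June has 30 days (141 − 30 = 111 remain).
July has 31 days (111 − 31 = 80 remain).
August has 31 days (80 − 31 = 49 remain).
September has 30 days (49 − 30 = 19 remain).
19 into October → October 19.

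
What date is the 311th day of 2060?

January has 31 days (311 − 31 = 280 remain).
February has 29 days (280 − 29 = 251 remain).
March has 31 days (251 − 31 = 220 remain).
April has 30 days (220 − 30 = 190 remain).
May has 31 days (190 − 31 = 159 remain).
June has 30 days (159 − 30 = 129 remain).
July has 31 days (129 − 31 = 98 remain).
August has 31 days (98 − 31 = 67 remain).
September has 30 days (67 − 30 = 37 remain).
October has 31 days (37 − 31 = 6 remain).
6 into November → November 6.

6 November 2060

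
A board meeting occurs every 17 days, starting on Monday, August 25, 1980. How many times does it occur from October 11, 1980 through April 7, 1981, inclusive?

11

Occurrences land 17·i days after August 25, 1980 for i = 0, 1, 2, …
October 11, 1980 is 47 days after the start; 47 ÷ 17 = 2 remainder 13; since the remainder is 13, round up to i = 3. First occurrence in the window: #4 on October 15, 1980 (3×17 = 51 days in).
April 7, 1981 is 225 days after the start; 225 ÷ 17 = 13 remainder 4. Last occurrence in the window: #14 on April 3, 1981.
Occurrences #4 through #14: 11 in total.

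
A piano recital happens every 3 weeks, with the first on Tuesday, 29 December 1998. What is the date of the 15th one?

The 15th occurrence is 14 intervals after the first: 14 × 21 = 294 days after 29 December 1998.
December has 31 days — 2 days to the end of December leaves 292.
January has 31 days (261 left).
February has 28 days (233 left).
March has 31 days (202 left).
April has 30 days (172 left).
May has 31 days (141 left).
June has 30 days (111 left).
July has 31 days (80 left).
August has 31 days (49 left).
September has 30 days (19 left).
19 days into October → 19 October 1999.

19 October 1999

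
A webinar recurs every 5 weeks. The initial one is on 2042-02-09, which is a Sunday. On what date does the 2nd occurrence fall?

2042-03-16

The 2nd occurrence is 1 interval after the first: 1 × 35 = 35 days after 2042-02-09.
February has 28 days — 19 days to the end of February leaves 16.
16 days into March → 2042-03-16.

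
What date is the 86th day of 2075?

January has 31 days (86 − 31 = 55 remain).
February has 28 days (55 − 28 = 27 remain).
27 into March → March 27.

March 27, 2075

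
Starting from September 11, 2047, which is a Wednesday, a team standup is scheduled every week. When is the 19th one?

The 19th occurrence is 18 intervals after the first: 18 × 7 = 126 days after September 11, 2047.
September has 30 days — 19 days to the end of September leaves 107.
October has 31 days (76 left).
November has 30 days (46 left).
December has 31 days (15 left).
15 days into January → January 15, 2048.

January 15, 2048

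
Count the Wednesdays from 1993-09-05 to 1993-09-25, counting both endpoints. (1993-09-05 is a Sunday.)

3

1993-09-05 is a Sunday; the first Wednesday on or after it is 1993-09-08 (3 days later).
From 1993-09-08 to 1993-09-25 is 25 − 8 = 17 days.
17 ÷ 7 = 2 full weeks with remainder 3, so 2 more Wednesdays after the first → 3.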